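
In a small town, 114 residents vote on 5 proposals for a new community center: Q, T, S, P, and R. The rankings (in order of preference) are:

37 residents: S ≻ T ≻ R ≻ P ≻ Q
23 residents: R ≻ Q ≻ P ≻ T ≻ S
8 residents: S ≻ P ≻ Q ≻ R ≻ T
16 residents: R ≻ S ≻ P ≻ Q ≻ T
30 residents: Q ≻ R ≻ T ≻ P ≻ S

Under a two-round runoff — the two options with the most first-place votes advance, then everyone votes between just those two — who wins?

Round 1 first-place votes: Q 30, T 0, S 45, P 0, R 39.
S and R advance.
Runoff: S is preferred to R by 45 voters; R by 69.
R wins the runoff.

R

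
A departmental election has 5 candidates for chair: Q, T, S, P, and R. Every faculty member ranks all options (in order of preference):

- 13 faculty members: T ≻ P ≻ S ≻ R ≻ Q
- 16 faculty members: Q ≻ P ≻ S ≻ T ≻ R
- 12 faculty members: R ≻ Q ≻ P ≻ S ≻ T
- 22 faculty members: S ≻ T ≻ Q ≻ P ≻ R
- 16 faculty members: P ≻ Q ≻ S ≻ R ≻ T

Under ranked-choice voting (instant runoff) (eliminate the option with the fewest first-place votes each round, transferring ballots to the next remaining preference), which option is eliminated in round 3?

Round 1: Q 16, T 13, S 22, P 16, R 12. Eliminate R.
Round 2: Q 28, T 13, S 22, P 16. Eliminate T.
Round 3: Q 28, S 22, P 29. Eliminate S.

S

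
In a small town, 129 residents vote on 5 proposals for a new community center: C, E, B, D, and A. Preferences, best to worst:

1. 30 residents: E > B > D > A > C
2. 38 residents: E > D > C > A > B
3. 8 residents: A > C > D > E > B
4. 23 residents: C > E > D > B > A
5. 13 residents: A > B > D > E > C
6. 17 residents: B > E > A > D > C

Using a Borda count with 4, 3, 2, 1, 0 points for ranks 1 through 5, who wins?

E

C: 30·0 + 38·2 + 8·3 + 23·4 + 13·0 + 17·0 = 192
E: 30·4 + 38·4 + 8·1 + 23·3 + 13·1 + 17·3 = 413
B: 30·3 + 38·0 + 8·0 + 23·1 + 13·3 + 17·4 = 220
D: 30·2 + 38·3 + 8·2 + 23·2 + 13·2 + 17·1 = 279
A: 30·1 + 38·1 + 8·4 + 23·0 + 13·4 + 17·2 = 186
E has the highest Borda score (413).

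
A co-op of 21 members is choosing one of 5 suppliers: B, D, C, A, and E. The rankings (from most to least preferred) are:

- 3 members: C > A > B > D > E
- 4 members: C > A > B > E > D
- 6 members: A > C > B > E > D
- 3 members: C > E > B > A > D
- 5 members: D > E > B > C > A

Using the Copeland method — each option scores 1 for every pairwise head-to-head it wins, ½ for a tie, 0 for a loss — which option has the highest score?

C

B: beats D and E; loses to C and A → score 2.
D: loses to B, C, A, and E → score 0.
C: beats B, D, A, and E → score 4.
A: beats B, D, and E; loses to C → score 3.
E: beats D; loses to B, C, and A → score 1.
C has the best pairwise record.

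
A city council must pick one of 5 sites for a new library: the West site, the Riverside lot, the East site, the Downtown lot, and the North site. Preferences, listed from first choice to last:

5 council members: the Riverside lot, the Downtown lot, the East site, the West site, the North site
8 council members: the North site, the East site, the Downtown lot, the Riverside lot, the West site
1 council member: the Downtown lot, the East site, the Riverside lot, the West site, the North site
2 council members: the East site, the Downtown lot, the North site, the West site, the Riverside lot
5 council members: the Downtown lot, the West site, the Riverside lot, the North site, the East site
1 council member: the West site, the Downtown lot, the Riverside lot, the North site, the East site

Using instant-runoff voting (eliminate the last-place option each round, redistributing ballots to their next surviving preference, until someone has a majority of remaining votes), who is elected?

the Downtown lot

Round 1: the West site 1, the Riverside lot 5, the East site 2, the Downtown lot 6, the North site 8. Eliminate the West site.
Round 2: the Riverside lot 5, the East site 2, the Downtown lot 7, the North site 8. Eliminate the East site.
Round 3: the Riverside lot 5, the Downtown lot 9, the North site 8. Eliminate the Riverside lot.
Round 4: the Downtown lot 14, the North site 8. The Downtown lot has a majority.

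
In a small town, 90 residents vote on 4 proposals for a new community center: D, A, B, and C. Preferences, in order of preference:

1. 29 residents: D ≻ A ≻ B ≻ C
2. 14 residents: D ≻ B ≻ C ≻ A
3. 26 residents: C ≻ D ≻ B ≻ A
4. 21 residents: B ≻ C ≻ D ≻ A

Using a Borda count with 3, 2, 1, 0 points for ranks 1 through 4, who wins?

D

D: 29·3 + 14·3 + 26·2 + 21·1 = 202
A: 29·2 + 14·0 + 26·0 + 21·0 = 58
B: 29·1 + 14·2 + 26·1 + 21·3 = 146
C: 29·0 + 14·1 + 26·3 + 21·2 = 134
D has the highest Borda score (202).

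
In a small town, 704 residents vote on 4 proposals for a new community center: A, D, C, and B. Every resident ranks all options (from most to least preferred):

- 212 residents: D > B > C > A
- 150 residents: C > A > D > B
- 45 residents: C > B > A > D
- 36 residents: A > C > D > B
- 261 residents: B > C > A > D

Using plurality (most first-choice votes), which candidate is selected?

B

First-place votes: A 36, D 212, C 195, B 261.
B has the most first-place votes.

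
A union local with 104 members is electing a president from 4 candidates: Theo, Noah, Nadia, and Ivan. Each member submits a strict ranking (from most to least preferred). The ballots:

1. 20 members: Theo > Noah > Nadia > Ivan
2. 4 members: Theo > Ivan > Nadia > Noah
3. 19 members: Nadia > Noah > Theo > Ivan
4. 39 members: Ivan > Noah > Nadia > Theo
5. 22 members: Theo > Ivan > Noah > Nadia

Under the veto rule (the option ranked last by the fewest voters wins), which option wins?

Last-place votes: Theo 39, Noah 4, Nadia 22, Ivan 39.
Noah is ranked last by the fewest voters, so Noah wins.

Noah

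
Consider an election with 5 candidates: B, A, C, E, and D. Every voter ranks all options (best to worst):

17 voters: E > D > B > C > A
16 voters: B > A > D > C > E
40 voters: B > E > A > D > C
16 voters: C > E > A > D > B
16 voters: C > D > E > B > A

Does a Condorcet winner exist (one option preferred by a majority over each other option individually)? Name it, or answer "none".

B vs A: 89–16 for B.
B vs C: 73–32 for B.
B vs E: 56–49 for B.
B vs D: 56–49 for B.
B beats every other option head-to-head.

B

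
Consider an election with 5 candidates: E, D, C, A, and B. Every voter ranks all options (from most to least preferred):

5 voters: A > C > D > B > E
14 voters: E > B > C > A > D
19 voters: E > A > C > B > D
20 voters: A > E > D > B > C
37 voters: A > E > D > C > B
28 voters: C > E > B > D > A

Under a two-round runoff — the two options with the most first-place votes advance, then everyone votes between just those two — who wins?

A

Round 1 first-place votes: E 33, D 0, C 28, A 62, B 0.
A and E advance.
Runoff: A is preferred to E by 62 voters; E by 61.
A wins the runoff.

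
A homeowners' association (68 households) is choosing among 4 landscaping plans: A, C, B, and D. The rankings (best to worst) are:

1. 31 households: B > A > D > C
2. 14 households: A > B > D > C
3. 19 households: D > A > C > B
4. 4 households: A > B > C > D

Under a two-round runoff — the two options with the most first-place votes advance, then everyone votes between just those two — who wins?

B

Round 1 first-place votes: A 18, C 0, B 31, D 19.
B and D advance.
Runoff: B is preferred to D by 49 voters; D by 19.
B wins the runoff.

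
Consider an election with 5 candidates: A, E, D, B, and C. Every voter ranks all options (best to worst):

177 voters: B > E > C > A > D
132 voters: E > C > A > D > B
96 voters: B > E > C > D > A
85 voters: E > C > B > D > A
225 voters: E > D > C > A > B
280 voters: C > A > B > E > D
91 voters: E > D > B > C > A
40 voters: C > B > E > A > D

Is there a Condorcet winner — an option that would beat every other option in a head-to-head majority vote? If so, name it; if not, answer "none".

none

Checking pairwise contests:
E beats A 846–280.
B beats E 593–533.
A beats D 629–497.
A beats B 637–489.
E beats C 806–320.
Every option loses at least one head-to-head, so there is no Condorcet winner.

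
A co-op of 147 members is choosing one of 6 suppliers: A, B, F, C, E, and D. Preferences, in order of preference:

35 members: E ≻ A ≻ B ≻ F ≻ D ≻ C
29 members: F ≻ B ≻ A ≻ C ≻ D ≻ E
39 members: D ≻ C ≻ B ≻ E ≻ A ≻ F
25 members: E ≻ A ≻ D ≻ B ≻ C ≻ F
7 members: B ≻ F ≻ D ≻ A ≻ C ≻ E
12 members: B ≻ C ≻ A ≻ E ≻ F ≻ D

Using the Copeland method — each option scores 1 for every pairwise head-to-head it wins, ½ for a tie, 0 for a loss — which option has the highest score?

A: beats F, C, and D; loses to B and E → score 3.
B: beats A, F, C, E, and D → score 5.
F: beats D; loses to A, B, C, and E → score 1.
C: beats F and E; loses to A, B, and D → score 2.
E: beats A and F; loses to B, C, and D → score 2.
D: beats C and E; loses to A, B, and F → score 2.
B has the best pairwise record.

B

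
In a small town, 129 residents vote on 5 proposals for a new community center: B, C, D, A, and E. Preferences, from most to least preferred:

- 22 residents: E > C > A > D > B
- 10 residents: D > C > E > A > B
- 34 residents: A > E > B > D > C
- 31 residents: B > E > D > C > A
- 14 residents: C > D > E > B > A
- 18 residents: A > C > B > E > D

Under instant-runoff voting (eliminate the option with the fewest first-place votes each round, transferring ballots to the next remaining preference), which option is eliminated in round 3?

Round 1: B 31, C 14, D 10, A 52, E 22. Eliminate D.
Round 2: B 31, C 24, A 52, E 22. Eliminate E.
Round 3: B 31, C 46, A 52. Eliminate B.

B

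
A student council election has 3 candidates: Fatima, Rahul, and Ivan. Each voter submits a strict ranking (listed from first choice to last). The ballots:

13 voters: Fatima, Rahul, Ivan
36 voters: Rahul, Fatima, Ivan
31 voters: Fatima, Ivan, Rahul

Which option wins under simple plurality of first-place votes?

Fatima

First-place votes: Fatima 44, Rahul 36, Ivan 0.
Fatima has the most first-place votes.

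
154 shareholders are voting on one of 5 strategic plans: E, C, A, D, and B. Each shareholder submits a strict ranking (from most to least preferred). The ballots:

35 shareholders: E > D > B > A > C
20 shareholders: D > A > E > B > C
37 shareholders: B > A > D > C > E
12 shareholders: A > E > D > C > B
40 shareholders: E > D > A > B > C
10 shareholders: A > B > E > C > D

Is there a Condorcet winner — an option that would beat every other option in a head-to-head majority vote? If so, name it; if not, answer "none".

none

Checking pairwise contests:
A beats E 79–75.
E beats C 117–37.
D beats A 95–59.
E beats D 97–57.
E beats B 107–47.
Every option loses at least one head-to-head, so there is no Condorcet winner.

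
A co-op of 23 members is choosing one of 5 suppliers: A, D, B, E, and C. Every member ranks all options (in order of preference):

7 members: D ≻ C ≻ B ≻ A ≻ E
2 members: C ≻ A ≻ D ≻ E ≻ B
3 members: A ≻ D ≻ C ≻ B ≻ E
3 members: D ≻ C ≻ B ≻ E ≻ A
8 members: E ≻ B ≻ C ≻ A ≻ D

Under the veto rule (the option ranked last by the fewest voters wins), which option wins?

Last-place votes: A 3, D 8, B 2, E 10, C 0.
C is ranked last by the fewest voters, so C wins.

C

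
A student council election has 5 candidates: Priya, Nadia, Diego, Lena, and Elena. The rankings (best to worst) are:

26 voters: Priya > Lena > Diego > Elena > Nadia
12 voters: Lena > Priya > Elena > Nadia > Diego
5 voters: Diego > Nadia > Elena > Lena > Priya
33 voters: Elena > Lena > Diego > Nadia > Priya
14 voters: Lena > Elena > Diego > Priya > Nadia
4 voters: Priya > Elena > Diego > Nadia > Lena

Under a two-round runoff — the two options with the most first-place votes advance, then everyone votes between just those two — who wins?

Elena

Round 1 first-place votes: Priya 30, Nadia 0, Diego 5, Lena 26, Elena 33.
Elena and Priya advance.
Runoff: Elena is preferred to Priya by 52 voters; Priya by 42.
Elena wins the runoff.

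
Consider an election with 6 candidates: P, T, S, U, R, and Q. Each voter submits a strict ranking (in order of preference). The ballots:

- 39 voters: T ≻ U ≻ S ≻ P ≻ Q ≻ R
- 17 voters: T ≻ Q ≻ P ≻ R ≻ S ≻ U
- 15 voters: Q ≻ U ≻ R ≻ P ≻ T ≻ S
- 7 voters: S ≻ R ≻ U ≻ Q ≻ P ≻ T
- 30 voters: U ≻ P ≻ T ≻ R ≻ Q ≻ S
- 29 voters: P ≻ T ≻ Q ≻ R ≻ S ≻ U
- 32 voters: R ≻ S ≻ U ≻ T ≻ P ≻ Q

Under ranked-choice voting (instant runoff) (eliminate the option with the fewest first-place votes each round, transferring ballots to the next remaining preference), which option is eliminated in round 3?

P

Round 1: P 29, T 56, S 7, U 30, R 32, Q 15. Eliminate S.
Round 2: P 29, T 56, U 30, R 39, Q 15. Eliminate Q.
Round 3: P 29, T 56, U 45, R 39. Eliminate P.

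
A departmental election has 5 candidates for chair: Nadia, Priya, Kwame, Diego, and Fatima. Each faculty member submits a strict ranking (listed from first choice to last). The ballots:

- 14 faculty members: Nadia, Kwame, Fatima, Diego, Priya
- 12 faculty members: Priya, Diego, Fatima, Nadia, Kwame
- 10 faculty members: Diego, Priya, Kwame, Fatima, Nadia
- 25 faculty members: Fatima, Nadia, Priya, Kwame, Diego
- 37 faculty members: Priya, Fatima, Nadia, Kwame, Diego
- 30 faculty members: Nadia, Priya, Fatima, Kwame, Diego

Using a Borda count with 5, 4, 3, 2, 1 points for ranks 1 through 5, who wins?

Nadia: 14·5 + 12·2 + 10·1 + 25·4 + 37·3 + 30·5 = 465
Priya: 14·1 + 12·5 + 10·4 + 25·3 + 37·5 + 30·4 = 494
Kwame: 14·4 + 12·1 + 10·3 + 25·2 + 37·2 + 30·2 = 282
Diego: 14·2 + 12·4 + 10·5 + 25·1 + 37·1 + 30·1 = 218
Fatima: 14·3 + 12·3 + 10·2 + 25·5 + 37·4 + 30·3 = 461
Priya has the highest Borda score (494).

Priya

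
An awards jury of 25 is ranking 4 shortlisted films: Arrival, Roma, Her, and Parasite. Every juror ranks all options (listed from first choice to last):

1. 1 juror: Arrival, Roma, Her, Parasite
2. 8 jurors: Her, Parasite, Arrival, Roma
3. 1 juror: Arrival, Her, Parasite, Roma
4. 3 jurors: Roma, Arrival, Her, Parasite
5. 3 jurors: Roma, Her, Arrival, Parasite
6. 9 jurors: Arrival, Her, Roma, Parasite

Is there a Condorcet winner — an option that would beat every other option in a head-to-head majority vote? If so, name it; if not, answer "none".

Arrival

Arrival vs Roma: 19–6 for Arrival.
Arrival vs Her: 14–11 for Arrival.
Arrival vs Parasite: 17–8 for Arrival.
Arrival beats every other option head-to-head.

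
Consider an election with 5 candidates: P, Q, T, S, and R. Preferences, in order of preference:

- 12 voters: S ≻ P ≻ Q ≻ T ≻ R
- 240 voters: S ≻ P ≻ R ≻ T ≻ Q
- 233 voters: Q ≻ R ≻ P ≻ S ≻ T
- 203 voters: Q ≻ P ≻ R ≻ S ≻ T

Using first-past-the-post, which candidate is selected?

Q

First-place votes: P 0, Q 436, T 0, S 252, R 0.
Q has the most first-place votes.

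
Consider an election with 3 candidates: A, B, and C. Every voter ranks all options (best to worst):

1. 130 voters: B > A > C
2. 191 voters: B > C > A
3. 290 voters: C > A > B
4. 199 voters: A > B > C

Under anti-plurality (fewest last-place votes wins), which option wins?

A

Last-place votes: A 191, B 290, C 329.
A is ranked last by the fewest voters, so A wins.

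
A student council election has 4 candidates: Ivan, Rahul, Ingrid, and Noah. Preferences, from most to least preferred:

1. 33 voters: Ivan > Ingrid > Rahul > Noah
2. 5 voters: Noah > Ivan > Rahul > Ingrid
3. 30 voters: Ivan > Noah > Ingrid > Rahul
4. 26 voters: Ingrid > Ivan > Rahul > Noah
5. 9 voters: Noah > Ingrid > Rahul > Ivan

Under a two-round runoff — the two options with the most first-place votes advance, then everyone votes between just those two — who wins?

Round 1 first-place votes: Ivan 63, Rahul 0, Ingrid 26, Noah 14.
Ivan and Ingrid advance.
Runoff: Ivan is preferred to Ingrid by 68 voters; Ingrid by 35.
Ivan wins the runoff.

Ivan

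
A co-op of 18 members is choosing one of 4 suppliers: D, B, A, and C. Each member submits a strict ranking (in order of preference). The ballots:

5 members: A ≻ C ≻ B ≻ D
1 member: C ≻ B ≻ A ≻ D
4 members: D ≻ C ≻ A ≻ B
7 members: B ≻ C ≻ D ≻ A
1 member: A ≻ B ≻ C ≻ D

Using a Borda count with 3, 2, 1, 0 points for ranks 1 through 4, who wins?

D: 5·0 + 1·0 + 4·3 + 7·1 + 1·0 = 19
B: 5·1 + 1·2 + 4·0 + 7·3 + 1·2 = 30
A: 5·3 + 1·1 + 4·1 + 7·0 + 1·3 = 23
C: 5·2 + 1·3 + 4·2 + 7·2 + 1·1 = 36
C has the highest Borda score (36).

C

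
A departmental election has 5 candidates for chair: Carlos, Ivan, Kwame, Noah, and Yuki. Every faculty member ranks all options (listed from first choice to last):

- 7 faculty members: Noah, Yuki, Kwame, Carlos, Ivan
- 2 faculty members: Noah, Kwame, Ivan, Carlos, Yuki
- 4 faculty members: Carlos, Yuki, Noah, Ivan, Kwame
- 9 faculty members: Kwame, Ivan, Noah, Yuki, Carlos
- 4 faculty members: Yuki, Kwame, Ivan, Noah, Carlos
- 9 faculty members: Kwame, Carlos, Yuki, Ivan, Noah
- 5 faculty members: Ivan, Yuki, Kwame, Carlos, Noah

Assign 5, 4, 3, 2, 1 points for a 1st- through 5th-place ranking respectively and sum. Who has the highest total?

Carlos: 7·2 + 2·2 + 4·5 + 9·1 + 4·1 + 9·4 + 5·2 = 97
Ivan: 7·1 + 2·3 + 4·2 + 9·4 + 4·3 + 9·2 + 5·5 = 112
Kwame: 7·3 + 2·4 + 4·1 + 9·5 + 4·4 + 9·5 + 5·3 = 154
Noah: 7·5 + 2·5 + 4·3 + 9·3 + 4·2 + 9·1 + 5·1 = 106
Yuki: 7·4 + 2·1 + 4·4 + 9·2 + 4·5 + 9·3 + 5·4 = 131
Kwame has the highest Borda score (154).

Kwame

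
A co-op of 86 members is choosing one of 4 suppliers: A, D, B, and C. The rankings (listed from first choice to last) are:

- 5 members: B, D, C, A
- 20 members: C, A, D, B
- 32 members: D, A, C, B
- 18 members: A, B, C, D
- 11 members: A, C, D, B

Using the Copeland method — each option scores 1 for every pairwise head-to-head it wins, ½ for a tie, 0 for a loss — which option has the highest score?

A

A: beats D, B, and C → score 3.
D: beats B; loses to A and C → score 1.
B: loses to A, D, and C → score 0.
C: beats D and B; loses to A → score 2.
A has the best pairwise record.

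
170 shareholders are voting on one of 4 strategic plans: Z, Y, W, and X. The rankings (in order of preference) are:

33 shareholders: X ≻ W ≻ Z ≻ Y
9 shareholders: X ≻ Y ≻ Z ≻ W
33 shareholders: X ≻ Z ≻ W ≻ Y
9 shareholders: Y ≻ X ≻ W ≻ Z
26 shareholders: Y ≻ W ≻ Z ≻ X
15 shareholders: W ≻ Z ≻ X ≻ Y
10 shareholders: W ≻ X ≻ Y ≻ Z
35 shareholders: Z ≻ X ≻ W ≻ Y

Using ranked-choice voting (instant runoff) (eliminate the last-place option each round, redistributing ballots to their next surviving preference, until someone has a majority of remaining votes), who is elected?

Round 1: Z 35, Y 35, W 25, X 75. Eliminate W.
Round 2: Z 50, Y 35, X 85. Eliminate Y.
Round 3: Z 76, X 94. X has a majority.

X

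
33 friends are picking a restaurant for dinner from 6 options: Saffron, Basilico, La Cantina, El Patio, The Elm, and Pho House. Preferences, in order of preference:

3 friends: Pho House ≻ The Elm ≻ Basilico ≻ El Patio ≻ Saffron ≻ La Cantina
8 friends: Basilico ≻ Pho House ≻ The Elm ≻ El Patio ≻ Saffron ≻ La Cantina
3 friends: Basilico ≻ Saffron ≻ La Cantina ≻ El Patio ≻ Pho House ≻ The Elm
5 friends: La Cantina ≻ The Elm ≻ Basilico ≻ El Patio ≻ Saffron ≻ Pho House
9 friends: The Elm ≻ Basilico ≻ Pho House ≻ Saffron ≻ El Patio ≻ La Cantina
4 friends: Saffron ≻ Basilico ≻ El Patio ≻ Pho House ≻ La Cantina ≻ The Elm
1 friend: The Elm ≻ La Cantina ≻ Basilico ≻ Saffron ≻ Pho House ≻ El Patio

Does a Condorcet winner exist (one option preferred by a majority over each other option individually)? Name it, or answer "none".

Checking pairwise contests:
Basilico beats Saffron 29–4.
The Elm beats Basilico 18–15.
Saffron beats La Cantina 27–6.
Saffron beats El Patio 17–16.
Pho House beats The Elm 18–15.
Basilico beats Pho House 30–3.
Every option loses at least one head-to-head, so there is no Condorcet winner.

none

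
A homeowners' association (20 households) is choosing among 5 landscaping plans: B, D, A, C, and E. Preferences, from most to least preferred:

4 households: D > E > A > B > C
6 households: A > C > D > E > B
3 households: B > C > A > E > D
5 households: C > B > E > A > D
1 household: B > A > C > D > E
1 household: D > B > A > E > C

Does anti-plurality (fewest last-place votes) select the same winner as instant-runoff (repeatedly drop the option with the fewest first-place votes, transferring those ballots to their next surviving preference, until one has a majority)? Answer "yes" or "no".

Anti-plurality — last-place votes: B 6, D 8, A 0, C 5, E 1. Winner: A.
Instant-runoff — R1 B 4, D 5, A 6, C 5, E 0 (E out); R2 B 4, D 5, A 6, C 5 (B out); R3 D 5, A 7, C 8 (D out); R4 A 12, C 8 (A winner). Winner: A.
The two methods agree.

yes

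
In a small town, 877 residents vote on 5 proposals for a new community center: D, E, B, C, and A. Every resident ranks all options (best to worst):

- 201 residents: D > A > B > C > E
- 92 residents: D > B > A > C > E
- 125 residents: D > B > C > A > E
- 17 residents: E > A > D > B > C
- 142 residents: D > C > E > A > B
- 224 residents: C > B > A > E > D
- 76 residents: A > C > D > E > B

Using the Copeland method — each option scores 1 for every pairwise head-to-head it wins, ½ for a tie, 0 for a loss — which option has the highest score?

D: beats E, B, C, and A → score 4.
E: loses to D, B, C, and A → score 0.
B: beats E and A; loses to D and C → score 2.
C: beats E, B, and A; loses to D → score 3.
A: beats E; loses to D, B, and C → score 1.
D has the best pairwise record.

D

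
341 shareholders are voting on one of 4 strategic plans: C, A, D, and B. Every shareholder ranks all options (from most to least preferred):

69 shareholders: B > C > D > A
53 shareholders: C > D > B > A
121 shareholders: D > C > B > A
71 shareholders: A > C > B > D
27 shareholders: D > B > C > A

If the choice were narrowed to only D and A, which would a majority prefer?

D

Voters preferring D to A: 270; preferring A to D: 71.
D wins the head-to-head.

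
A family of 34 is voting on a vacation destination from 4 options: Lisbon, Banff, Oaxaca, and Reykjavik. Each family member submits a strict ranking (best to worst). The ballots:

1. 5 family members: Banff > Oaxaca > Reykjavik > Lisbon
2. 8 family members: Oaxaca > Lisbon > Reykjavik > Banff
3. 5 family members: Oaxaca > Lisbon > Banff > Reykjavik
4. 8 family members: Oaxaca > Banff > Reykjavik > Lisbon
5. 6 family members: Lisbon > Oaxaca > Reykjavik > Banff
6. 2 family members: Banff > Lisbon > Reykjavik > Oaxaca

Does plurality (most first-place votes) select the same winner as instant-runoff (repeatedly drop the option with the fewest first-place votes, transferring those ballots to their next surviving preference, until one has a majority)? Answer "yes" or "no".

Plurality — first-place votes: Lisbon 6, Banff 7, Oaxaca 21, Reykjavik 0. Winner: Oaxaca.
Instant-runoff — R1 Lisbon 6, Banff 7, Oaxaca 21, Reykjavik 0 (Oaxaca winner). Winner: Oaxaca.
The two methods agree.

yes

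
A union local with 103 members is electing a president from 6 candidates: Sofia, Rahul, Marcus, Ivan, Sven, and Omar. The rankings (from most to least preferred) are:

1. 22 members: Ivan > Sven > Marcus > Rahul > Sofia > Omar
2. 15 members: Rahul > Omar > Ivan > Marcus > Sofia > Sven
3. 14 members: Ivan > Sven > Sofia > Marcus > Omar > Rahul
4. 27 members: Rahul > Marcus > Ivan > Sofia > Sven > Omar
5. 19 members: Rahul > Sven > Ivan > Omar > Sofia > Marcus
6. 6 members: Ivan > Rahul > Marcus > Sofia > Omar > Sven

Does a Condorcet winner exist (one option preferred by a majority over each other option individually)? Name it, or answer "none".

Rahul

Rahul vs Sofia: 89–14 for Rahul.
Rahul vs Marcus: 67–36 for Rahul.
Rahul vs Ivan: 61–42 for Rahul.
Rahul vs Sven: 67–36 for Rahul.
Rahul vs Omar: 89–14 for Rahul.
Rahul beats every other option head-to-head.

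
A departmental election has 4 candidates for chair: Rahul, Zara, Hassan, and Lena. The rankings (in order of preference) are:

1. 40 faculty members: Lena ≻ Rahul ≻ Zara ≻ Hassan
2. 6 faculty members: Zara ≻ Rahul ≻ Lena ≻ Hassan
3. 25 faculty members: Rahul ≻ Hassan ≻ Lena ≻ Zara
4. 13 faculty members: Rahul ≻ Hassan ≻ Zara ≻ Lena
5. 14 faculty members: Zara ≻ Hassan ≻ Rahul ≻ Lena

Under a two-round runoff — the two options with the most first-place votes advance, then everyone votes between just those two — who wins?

Rahul

Round 1 first-place votes: Rahul 38, Zara 20, Hassan 0, Lena 40.
Lena and Rahul advance.
Runoff: Lena is preferred to Rahul by 40 voters; Rahul by 58.
Rahul wins the runoff.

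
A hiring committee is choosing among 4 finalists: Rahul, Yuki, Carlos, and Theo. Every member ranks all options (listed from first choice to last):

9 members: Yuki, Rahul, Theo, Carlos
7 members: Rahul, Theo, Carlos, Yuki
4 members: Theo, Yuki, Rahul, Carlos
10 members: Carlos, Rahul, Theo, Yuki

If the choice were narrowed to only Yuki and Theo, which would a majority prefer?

Voters preferring Yuki to Theo: 9; preferring Theo to Yuki: 21.
Theo wins the head-to-head.

Theo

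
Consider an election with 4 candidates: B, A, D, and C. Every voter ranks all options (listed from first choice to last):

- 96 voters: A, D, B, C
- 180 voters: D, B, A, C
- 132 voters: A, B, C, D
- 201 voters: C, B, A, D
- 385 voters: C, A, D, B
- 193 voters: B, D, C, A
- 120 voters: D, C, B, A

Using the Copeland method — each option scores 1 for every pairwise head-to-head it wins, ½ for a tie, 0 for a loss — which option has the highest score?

B: beats A; loses to D and C → score 1.
A: beats D; loses to B and C → score 1.
D: beats B; loses to A and C → score 1.
C: beats B, A, and D → score 3.
C has the best pairwise record.

C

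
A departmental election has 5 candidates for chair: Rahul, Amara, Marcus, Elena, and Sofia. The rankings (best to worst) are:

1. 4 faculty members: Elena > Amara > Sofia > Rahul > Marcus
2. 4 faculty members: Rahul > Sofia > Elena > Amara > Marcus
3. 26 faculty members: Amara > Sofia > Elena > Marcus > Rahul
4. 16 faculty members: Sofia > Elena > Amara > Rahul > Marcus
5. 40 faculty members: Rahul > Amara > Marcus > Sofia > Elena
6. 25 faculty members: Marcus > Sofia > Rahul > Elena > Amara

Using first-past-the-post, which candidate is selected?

Rahul

First-place votes: Rahul 44, Amara 26, Marcus 25, Elena 4, Sofia 16.
Rahul has the most first-place votes.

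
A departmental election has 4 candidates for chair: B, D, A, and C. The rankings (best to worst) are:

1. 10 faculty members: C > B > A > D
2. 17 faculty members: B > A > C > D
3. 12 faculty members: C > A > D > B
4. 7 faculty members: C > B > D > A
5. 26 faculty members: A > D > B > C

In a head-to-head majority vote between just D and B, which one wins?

D

Voters preferring D to B: 38; preferring B to D: 34.
D wins the head-to-head.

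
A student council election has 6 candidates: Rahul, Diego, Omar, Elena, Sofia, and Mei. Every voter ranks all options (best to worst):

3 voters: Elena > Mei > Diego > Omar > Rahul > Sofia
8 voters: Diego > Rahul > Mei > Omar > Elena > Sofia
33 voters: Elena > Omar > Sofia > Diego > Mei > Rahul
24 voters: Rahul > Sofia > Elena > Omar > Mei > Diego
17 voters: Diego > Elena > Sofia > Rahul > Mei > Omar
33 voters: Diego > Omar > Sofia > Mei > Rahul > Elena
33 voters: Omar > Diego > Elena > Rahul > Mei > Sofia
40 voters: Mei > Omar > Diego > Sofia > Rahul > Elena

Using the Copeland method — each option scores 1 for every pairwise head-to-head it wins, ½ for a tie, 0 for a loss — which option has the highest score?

Omar

Rahul: beats Elena; loses to Diego, Omar, Sofia, and Mei → score 1.
Diego: beats Rahul, Elena, Sofia, and Mei; loses to Omar → score 4.
Omar: beats Rahul, Diego, Elena, Sofia, and Mei → score 5.
Elena: beats Mei; loses to Rahul, Diego, Omar, and Sofia → score 1.
Sofia: beats Rahul, Elena, and Mei; loses to Diego and Omar → score 3.
Mei: beats Rahul; loses to Diego, Omar, Elena, and Sofia → score 1.
Omar has the best pairwise record.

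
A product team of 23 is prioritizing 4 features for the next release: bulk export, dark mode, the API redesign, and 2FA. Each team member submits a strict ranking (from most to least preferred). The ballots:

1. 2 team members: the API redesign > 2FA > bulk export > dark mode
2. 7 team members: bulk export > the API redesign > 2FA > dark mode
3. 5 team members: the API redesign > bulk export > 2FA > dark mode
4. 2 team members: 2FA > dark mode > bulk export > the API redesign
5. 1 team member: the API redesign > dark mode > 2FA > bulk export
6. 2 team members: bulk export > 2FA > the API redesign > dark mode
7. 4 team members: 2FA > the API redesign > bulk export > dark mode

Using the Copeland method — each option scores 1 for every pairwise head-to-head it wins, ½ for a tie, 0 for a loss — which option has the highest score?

bulk export: beats dark mode and 2FA; loses to the API redesign → score 2.
dark mode: loses to bulk export, the API redesign, and 2FA → score 0.
the API redesign: beats bulk export, dark mode, and 2FA → score 3.
2FA: beats dark mode; loses to bulk export and the API redesign → score 1.
the API redesign has the best pairwise record.

the API redesign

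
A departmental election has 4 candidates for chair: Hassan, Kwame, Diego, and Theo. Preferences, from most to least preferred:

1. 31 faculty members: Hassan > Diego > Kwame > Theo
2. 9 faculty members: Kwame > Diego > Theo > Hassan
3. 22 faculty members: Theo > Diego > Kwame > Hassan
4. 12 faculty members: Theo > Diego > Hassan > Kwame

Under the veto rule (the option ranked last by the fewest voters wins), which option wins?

Last-place votes: Hassan 31, Kwame 12, Diego 0, Theo 31.
Diego is ranked last by the fewest voters, so Diego wins.

Diego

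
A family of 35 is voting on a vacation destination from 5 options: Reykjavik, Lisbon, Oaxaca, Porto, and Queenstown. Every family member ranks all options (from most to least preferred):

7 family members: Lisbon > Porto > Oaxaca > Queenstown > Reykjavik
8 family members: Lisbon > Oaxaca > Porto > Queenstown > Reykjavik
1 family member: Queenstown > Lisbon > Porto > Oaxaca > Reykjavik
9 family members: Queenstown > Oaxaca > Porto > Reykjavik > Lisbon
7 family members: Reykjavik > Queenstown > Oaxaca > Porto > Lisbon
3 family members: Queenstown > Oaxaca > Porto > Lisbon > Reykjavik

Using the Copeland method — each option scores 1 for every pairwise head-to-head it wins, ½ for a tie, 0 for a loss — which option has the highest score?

Reykjavik: loses to Lisbon, Oaxaca, Porto, and Queenstown → score 0.
Lisbon: beats Reykjavik; loses to Oaxaca, Porto, and Queenstown → score 1.
Oaxaca: beats Reykjavik, Lisbon, and Porto; loses to Queenstown → score 3.
Porto: beats Reykjavik and Lisbon; loses to Oaxaca and Queenstown → score 2.
Queenstown: beats Reykjavik, Lisbon, Oaxaca, and Porto → score 4.
Queenstown has the best pairwise record.

Queenstown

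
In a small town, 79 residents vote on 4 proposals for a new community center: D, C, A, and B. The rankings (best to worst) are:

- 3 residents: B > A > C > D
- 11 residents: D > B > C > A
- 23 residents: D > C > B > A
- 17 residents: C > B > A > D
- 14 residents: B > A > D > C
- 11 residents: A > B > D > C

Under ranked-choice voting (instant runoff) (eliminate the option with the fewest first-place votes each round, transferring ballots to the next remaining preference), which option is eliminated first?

A

Round 1: D 34, C 17, A 11, B 17. Eliminate A.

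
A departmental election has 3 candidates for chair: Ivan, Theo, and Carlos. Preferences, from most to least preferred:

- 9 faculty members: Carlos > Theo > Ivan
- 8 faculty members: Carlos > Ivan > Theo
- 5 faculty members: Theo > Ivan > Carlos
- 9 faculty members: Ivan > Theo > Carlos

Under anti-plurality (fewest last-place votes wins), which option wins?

Theo

Last-place votes: Ivan 9, Theo 8, Carlos 14.
Theo is ranked last by the fewest voters, so Theo wins.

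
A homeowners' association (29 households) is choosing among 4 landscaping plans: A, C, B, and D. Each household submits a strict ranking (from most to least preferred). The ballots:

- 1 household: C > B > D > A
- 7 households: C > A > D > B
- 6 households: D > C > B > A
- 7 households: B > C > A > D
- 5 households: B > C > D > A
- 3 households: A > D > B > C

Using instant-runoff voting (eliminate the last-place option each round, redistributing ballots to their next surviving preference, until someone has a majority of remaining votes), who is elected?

Round 1: A 3, C 8, B 12, D 6. Eliminate A.
Round 2: C 8, B 12, D 9. Eliminate C.
Round 3: B 13, D 16. D has a majority.

D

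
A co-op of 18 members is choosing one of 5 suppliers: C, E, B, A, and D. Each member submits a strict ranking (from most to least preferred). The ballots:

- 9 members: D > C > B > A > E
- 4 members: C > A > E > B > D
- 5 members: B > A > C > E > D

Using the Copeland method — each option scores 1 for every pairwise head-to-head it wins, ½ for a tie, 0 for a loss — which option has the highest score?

C: beats E, B, and A; ties D → score 3.5.
E: ties D; loses to C, B, and A → score 0.5.
B: beats E and A; ties D; loses to C → score 2.5.
A: beats E; ties D; loses to C and B → score 1.5.
D: ties C, E, B, and A → score 2.
C has the best pairwise record.

C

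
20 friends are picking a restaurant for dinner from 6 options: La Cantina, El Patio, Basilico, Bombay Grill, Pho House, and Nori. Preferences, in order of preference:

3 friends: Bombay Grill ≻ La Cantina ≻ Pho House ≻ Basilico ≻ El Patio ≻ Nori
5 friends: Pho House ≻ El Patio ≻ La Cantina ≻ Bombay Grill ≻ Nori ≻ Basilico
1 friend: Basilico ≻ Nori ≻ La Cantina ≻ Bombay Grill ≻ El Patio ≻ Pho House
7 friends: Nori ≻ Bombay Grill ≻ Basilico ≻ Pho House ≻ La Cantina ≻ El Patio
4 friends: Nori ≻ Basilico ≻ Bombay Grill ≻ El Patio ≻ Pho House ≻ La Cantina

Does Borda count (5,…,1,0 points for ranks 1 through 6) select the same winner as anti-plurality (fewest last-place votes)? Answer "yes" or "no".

Borda — scores: La Cantina 37, El Patio 32, Basilico 48, Bombay Grill 67, Pho House 52, Nori 64. Winner: Bombay Grill.
Anti-plurality — last-place votes: La Cantina 4, El Patio 7, Basilico 5, Bombay Grill 0, Pho House 1, Nori 3. Winner: Bombay Grill.
The two methods agree.

yes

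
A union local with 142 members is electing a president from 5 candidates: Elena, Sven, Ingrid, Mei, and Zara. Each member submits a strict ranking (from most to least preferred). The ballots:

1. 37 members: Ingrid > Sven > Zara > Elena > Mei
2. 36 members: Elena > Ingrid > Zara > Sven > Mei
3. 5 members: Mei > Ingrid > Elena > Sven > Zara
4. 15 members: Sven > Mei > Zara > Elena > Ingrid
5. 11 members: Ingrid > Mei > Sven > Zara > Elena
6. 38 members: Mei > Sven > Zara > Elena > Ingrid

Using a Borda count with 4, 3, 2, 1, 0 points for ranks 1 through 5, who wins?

Elena: 37·1 + 36·4 + 5·2 + 15·1 + 11·0 + 38·1 = 244
Sven: 37·3 + 36·1 + 5·1 + 15·4 + 11·2 + 38·3 = 348
Ingrid: 37·4 + 36·3 + 5·3 + 15·0 + 11·4 + 38·0 = 315
Mei: 37·0 + 36·0 + 5·4 + 15·3 + 11·3 + 38·4 = 250
Zara: 37·2 + 36·2 + 5·0 + 15·2 + 11·1 + 38·2 = 263
Sven has the highest Borda score (348).

Sven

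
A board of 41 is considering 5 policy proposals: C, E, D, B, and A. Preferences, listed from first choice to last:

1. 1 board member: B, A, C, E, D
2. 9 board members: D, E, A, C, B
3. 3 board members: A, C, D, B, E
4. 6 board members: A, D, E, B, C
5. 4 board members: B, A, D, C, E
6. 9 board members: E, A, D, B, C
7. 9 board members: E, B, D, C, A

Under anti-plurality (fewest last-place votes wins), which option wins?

D

Last-place votes: C 15, E 7, D 1, B 9, A 9.
D is ranked last by the fewest voters, so D wins.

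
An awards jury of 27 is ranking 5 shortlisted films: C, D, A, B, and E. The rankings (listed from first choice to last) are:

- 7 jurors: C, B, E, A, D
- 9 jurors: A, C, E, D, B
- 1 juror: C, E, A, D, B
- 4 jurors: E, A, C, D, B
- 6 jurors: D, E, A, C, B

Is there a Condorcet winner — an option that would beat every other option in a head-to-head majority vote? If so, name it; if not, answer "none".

none

Checking pairwise contests:
A beats C 19–8.
C beats D 21–6.
E beats A 18–9.
C beats B 27–0.
C beats E 17–10.
Every option loses at least one head-to-head, so there is no Condorcet winner.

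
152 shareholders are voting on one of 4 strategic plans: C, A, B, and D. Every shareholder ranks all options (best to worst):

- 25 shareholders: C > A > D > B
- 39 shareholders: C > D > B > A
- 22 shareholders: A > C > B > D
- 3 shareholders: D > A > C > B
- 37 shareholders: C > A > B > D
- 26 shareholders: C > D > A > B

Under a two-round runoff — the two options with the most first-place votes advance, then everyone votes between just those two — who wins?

Round 1 first-place votes: C 127, A 22, B 0, D 3.
C and A advance.
Runoff: C is preferred to A by 127 voters; A by 25.
C wins the runoff.

C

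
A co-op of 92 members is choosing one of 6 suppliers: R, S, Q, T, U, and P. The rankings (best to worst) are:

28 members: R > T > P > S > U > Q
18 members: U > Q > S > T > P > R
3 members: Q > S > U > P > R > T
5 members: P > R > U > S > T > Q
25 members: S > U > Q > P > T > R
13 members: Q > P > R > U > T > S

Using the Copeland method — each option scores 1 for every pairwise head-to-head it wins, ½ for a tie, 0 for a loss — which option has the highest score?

S

R: beats T; ties S and U; loses to Q and P → score 2.
S: beats Q, T, and U; ties R and P → score 4.
Q: beats R, T, and P; loses to S and U → score 3.
T: ties P; loses to R, S, Q, and U → score 0.5.
U: beats Q and T; ties R and P; loses to S → score 3.
P: beats R; ties S, T, and U; loses to Q → score 2.5.
S has the best pairwise record.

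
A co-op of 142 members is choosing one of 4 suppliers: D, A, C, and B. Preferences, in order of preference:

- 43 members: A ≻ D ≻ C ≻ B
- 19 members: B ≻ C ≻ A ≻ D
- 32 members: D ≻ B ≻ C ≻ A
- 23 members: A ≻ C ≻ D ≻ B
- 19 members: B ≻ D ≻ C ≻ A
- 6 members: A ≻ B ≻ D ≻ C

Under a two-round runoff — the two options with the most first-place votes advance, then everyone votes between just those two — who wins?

Round 1 first-place votes: D 32, A 72, C 0, B 38.
A and B advance.
Runoff: A is preferred to B by 72 voters; B by 70.
A wins the runoff.

A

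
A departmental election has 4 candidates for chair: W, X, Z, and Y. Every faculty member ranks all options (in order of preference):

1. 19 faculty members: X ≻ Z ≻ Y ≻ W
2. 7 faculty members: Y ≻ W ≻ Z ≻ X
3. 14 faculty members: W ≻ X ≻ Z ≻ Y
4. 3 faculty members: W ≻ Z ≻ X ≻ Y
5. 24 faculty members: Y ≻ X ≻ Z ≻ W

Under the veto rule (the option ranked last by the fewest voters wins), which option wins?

Last-place votes: W 43, X 7, Z 0, Y 17.
Z is ranked last by the fewest voters, so Z wins.

Z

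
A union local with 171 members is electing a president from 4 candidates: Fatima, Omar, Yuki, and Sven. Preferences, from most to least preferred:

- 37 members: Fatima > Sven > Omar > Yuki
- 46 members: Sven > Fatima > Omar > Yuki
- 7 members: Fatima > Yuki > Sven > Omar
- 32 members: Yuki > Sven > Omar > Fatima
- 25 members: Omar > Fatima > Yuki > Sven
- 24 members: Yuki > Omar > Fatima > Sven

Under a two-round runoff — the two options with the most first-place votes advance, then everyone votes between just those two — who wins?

Round 1 first-place votes: Fatima 44, Omar 25, Yuki 56, Sven 46.
Yuki and Sven advance.
Runoff: Yuki is preferred to Sven by 88 voters; Sven by 83.
Yuki wins the runoff.

Yuki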